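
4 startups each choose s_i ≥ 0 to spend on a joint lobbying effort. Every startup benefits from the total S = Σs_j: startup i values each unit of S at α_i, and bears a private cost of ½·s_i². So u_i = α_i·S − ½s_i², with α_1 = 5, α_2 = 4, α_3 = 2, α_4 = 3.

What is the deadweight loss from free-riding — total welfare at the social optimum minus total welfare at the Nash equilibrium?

223

Startup i's FOC: ∂u_i/∂s_i = α_i − s_i = 0, so s_i* = α_i.
NE contributions = (5, 4, 2, 3); S = 14.
W^NE = (Σα)·S − ½Σα_i² = 14² − ½·54 = 169.
Planner sets s_i = Σα_j = 14 for every i, so S^SO = 4·14 = 56.
W^SO = (Σα)·S^SO − ½·4·(Σα)² = (4/2)·14² = 392.
Deadweight loss = W^SO − W^NE = 223.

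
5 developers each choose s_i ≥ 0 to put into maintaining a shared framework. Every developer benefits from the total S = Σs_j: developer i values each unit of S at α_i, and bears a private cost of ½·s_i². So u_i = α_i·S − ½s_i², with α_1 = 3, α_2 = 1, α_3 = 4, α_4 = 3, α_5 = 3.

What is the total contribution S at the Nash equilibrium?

14

Developer i's FOC: ∂u_i/∂s_i = α_i − s_i = 0, so s_i* = α_i.
NE contributions = (3, 1, 4, 3, 3); S = 14.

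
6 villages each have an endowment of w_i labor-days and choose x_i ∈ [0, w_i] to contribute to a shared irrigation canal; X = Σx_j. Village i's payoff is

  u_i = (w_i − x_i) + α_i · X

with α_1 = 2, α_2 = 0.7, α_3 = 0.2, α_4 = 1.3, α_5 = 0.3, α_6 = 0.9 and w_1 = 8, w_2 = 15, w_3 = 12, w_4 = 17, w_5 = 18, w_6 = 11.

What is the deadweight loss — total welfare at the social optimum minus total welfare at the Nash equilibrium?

246.4

∂u_i/∂x_i = α_i − 1, so village i contributes w_i if α_i > 1, else 0.
α_i > 1 for i ∈ {1, 4}; NE contributions (8, 0, 0, 17, 0, 0), X = 25.
W^NE = Σw_i − X^NE + (Σα_i)·X^NE = 81 + 4.4·25 = 191.
Planner: ∂(Σu_j)/∂x_i = Σα_j − 1 = 4.4 > 0, so everyone contributes w_i; X^SO = 81, W^SO = 81 + 4.4·81 = 437.4.
Deadweight loss = 246.4.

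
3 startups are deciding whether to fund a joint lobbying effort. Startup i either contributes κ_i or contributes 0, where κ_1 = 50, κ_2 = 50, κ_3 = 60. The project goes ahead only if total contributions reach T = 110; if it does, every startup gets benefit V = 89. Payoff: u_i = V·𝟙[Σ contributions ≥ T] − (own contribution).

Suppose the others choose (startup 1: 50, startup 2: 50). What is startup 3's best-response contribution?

60

Others' total = 100. Contributing 60 brings total to 160 ≥ 110: gain V − κ_3 = 29.
Best response: 60.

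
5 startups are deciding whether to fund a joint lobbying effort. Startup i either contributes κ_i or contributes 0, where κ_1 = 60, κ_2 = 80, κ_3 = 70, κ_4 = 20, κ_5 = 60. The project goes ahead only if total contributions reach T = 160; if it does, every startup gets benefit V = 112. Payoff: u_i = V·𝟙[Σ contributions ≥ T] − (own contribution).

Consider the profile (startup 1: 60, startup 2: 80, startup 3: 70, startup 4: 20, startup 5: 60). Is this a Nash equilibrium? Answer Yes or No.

No

Total = 290 ≥ 160: provided.
Startup 1 (pledges 60, payoff 52): dropping to 0 → total 230, payoff 112. Profitable deviation.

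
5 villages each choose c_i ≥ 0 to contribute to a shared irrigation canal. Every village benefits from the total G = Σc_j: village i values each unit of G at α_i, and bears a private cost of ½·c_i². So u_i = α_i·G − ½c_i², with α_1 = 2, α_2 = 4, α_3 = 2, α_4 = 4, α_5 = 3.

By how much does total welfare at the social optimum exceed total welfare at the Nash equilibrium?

362

Village i's FOC: ∂u_i/∂c_i = α_i − c_i = 0, so c_i* = α_i.
NE contributions = (2, 4, 2, 4, 3); G = 15.
W^NE = (Σα)·G − ½Σα_i² = 15² − ½·49 = 200.5.
Planner sets c_i = Σα_j = 15 for every i, so G^SO = 5·15 = 75.
W^SO = (Σα)·G^SO − ½·5·(Σα)² = (5/2)·15² = 562.5.
Deadweight loss = W^SO − W^NE = 362.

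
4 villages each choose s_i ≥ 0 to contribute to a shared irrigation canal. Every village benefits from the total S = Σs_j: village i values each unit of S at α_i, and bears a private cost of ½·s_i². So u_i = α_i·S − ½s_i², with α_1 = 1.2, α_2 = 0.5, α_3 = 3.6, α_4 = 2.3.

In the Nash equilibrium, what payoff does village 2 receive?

Village i's FOC: ∂u_i/∂s_i = α_i − s_i = 0, so s_i* = α_i.
NE contributions = (1.2, 0.5, 3.6, 2.3); S = 7.6.
u_2 = α_2·S − ½·(s_2)² = 0.5·7.6 − ½·0.5² = 3.675.

3.675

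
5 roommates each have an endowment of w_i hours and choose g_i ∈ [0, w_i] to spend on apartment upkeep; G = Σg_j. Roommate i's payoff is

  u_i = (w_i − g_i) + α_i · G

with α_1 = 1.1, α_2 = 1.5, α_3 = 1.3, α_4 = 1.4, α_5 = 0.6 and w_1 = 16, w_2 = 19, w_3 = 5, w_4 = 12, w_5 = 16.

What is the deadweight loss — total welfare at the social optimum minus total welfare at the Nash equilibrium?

∂u_i/∂g_i = α_i − 1, so roommate i contributes w_i if α_i > 1, else 0.
α_i > 1 for i ∈ {1, 2, 3, 4}; NE contributions (16, 19, 5, 12, 0), G = 52.
W^NE = Σw_i − G^NE + (Σα_i)·G^NE = 68 + 4.9·52 = 322.8.
Planner: ∂(Σu_j)/∂g_i = Σα_j − 1 = 4.9 > 0, so everyone contributes w_i; G^SO = 68, W^SO = 68 + 4.9·68 = 401.2.
Deadweight loss = 78.4.

78.4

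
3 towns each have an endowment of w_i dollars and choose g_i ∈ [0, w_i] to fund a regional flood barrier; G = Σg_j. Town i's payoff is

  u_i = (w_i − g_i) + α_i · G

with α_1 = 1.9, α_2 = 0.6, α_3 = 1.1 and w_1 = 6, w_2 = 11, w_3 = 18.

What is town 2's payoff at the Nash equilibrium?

∂u_i/∂g_i = α_i − 1, so town i contributes w_i if α_i > 1, else 0.
α_i > 1 for i ∈ {1, 3}; NE contributions (6, 0, 18), G = 24.
u_2 = (11 − 0) + 0.6·24 = 25.4.

25.4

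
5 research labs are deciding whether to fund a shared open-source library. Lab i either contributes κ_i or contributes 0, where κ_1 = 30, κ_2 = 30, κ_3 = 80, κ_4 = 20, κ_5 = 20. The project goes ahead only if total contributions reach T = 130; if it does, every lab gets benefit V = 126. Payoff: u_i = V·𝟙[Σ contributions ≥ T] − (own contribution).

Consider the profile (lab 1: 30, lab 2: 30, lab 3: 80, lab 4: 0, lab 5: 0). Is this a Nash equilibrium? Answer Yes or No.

Yes

Total = 140 ≥ 130: provided.
Lab 1 (pledges 30, payoff 96): dropping to 0 → total 110, payoff 0. No gain.
Lab 2 (pledges 30, payoff 96): dropping to 0 → total 110, payoff 0. No gain.
Lab 3 (pledges 80, payoff 46): dropping to 0 → total 60, payoff 0. No gain.
Lab 4 (pledges 0, payoff 126): pledging 20 → total 160, payoff 106. No gain.
Lab 5 (pledges 0, payoff 126): pledging 20 → total 160, payoff 106. No gain.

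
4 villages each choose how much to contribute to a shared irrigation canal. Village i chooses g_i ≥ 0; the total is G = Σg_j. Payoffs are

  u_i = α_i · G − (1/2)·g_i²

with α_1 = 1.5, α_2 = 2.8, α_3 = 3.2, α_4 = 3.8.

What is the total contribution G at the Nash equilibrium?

Village i's FOC: ∂u_i/∂g_i = α_i − g_i = 0, so g_i* = α_i.
NE contributions = (1.5, 2.8, 3.2, 3.8); G = 11.3.

11.3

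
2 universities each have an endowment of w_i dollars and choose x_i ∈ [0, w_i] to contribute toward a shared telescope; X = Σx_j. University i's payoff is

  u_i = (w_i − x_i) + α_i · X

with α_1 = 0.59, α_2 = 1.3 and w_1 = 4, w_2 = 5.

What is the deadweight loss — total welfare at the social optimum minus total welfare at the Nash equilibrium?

3.56

∂u_i/∂x_i = α_i − 1, so university i contributes w_i if α_i > 1, else 0.
α_i > 1 for i ∈ {2}; NE contributions (0, 5), X = 5.
W^NE = Σw_i − X^NE + (Σα_i)·X^NE = 9 + 0.89·5 = 13.45.
Planner: ∂(Σu_j)/∂x_i = Σα_j − 1 = 0.89 > 0, so everyone contributes w_i; X^SO = 9, W^SO = 9 + 0.89·9 = 17.01.
Deadweight loss = 3.56.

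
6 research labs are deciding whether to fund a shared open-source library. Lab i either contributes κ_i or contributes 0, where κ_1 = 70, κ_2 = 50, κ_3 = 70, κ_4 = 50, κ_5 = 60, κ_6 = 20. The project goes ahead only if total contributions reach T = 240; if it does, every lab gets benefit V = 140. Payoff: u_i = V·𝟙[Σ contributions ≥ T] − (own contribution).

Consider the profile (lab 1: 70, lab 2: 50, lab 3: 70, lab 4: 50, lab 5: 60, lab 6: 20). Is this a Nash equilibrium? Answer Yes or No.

Total = 320 ≥ 240: provided.
Lab 1 (pledges 70, payoff 70): dropping to 0 → total 250, payoff 140. Profitable deviation.

No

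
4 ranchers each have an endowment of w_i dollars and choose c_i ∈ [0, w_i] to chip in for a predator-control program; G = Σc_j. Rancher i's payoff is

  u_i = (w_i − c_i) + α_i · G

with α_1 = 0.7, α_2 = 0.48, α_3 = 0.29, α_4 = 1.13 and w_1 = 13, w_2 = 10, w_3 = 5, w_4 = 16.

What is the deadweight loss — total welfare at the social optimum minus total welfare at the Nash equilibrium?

44.8

∂u_i/∂c_i = α_i − 1, so rancher i contributes w_i if α_i > 1, else 0.
α_i > 1 for i ∈ {4}; NE contributions (0, 0, 0, 16), G = 16.
W^NE = Σw_i − G^NE + (Σα_i)·G^NE = 44 + 1.6·16 = 69.6.
Planner: ∂(Σu_j)/∂c_i = Σα_j − 1 = 1.6 > 0, so everyone contributes w_i; G^SO = 44, W^SO = 44 + 1.6·44 = 114.4.
Deadweight loss = 44.8.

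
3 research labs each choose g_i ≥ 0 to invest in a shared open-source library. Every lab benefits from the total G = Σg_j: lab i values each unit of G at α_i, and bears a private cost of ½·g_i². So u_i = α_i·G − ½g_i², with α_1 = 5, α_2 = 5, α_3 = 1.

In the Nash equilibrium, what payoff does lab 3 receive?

Lab i's FOC: ∂u_i/∂g_i = α_i − g_i = 0, so g_i* = α_i.
NE contributions = (5, 5, 1); G = 11.
u_3 = α_3·G − ½·(g_3)² = 1·11 − ½·1² = 10.5.

10.5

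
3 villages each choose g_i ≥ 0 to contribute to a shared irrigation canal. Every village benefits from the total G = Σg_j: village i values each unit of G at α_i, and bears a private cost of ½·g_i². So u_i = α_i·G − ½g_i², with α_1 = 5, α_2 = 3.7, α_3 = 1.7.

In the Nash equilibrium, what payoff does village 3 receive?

Village i's FOC: ∂u_i/∂g_i = α_i − g_i = 0, so g_i* = α_i.
NE contributions = (5, 3.7, 1.7); G = 10.4.
u_3 = α_3·G − ½·(g_3)² = 1.7·10.4 − ½·1.7² = 16.235.

16.235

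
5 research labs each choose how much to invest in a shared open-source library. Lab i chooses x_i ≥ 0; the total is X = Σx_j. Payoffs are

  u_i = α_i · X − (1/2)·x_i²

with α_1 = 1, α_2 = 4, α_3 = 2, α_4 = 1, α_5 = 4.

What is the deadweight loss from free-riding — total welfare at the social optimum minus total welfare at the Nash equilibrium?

Lab i's FOC: ∂u_i/∂x_i = α_i − x_i = 0, so x_i* = α_i.
NE contributions = (1, 4, 2, 1, 4); X = 12.
W^NE = (Σα)·X − ½Σα_i² = 12² − ½·38 = 125.
Planner sets x_i = Σα_j = 12 for every i, so X^SO = 5·12 = 60.
W^SO = (Σα)·X^SO − ½·5·(Σα)² = (5/2)·12² = 360.
Deadweight loss = W^SO − W^NE = 235.

235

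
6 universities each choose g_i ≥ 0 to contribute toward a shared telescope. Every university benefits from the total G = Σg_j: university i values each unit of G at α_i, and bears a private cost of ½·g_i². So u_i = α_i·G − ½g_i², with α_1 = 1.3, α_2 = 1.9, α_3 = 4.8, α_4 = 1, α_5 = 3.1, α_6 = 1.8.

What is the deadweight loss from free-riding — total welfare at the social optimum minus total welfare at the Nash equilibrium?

University i's FOC: ∂u_i/∂g_i = α_i − g_i = 0, so g_i* = α_i.
NE contributions = (1.3, 1.9, 4.8, 1, 3.1, 1.8); G = 13.9.
W^NE = (Σα)·G − ½Σα_i² = 13.9² − ½·42.19 = 172.115.
Planner sets g_i = Σα_j = 13.9 for every i, so G^SO = 6·13.9 = 83.4.
W^SO = (Σα)·G^SO − ½·6·(Σα)² = (6/2)·13.9² = 579.63.
Deadweight loss = W^SO − W^NE = 407.515.

407.515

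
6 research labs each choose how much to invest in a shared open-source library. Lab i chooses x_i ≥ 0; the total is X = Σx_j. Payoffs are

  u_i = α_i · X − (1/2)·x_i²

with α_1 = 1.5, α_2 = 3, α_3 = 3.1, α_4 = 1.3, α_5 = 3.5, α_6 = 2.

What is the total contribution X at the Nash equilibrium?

14.4

Lab i's FOC: ∂u_i/∂x_i = α_i − x_i = 0, so x_i* = α_i.
NE contributions = (1.5, 3, 3.1, 1.3, 3.5, 2); X = 14.4.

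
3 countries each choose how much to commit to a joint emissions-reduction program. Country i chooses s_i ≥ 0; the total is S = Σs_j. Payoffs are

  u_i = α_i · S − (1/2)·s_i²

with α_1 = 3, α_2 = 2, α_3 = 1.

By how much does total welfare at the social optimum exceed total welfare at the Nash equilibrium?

25

Country i's FOC: ∂u_i/∂s_i = α_i − s_i = 0, so s_i* = α_i.
NE contributions = (3, 2, 1); S = 6.
W^NE = (Σα)·S − ½Σα_i² = 6² − ½·14 = 29.
Planner sets s_i = Σα_j = 6 for every i, so S^SO = 3·6 = 18.
W^SO = (Σα)·S^SO − ½·3·(Σα)² = (3/2)·6² = 54.
Deadweight loss = W^SO − W^NE = 25.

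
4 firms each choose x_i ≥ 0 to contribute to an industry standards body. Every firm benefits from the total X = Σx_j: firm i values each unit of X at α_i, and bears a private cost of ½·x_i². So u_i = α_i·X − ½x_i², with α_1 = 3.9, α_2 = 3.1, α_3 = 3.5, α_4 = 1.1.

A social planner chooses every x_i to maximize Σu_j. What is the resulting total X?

Planner FOC: ∂(Σu_j)/∂x_i = (Σα_j) − x_i = 0, so x_i^SO = Σα_j = 11.6 for every i; X^SO = 46.4.

46.4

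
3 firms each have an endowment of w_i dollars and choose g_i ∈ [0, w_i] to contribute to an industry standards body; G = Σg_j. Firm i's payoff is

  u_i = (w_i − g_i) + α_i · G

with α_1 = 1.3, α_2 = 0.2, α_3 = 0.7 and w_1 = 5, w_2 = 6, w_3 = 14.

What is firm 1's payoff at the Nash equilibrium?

6.5

∂u_i/∂g_i = α_i − 1, so firm i contributes w_i if α_i > 1, else 0.
α_i > 1 for i ∈ {1}; NE contributions (5, 0, 0), G = 5.
u_1 = (5 − 5) + 1.3·5 = 6.5.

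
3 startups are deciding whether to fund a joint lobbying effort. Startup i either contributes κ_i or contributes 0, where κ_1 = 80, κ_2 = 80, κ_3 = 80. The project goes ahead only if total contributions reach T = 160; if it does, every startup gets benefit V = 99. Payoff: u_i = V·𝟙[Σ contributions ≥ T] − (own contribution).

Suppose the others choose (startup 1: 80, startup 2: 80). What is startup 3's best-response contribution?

0

Others' total = 160 ≥ 160; contributing adds cost 80 for no extra benefit.
Best response: 0.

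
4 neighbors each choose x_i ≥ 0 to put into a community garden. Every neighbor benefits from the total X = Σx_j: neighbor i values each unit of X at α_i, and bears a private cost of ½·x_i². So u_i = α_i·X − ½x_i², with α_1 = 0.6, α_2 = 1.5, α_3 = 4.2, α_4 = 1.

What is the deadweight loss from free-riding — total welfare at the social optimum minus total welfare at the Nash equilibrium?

63.915

Neighbor i's FOC: ∂u_i/∂x_i = α_i − x_i = 0, so x_i* = α_i.
NE contributions = (0.6, 1.5, 4.2, 1); X = 7.3.
W^NE = (Σα)·X − ½Σα_i² = 7.3² − ½·21.25 = 42.665.
Planner sets x_i = Σα_j = 7.3 for every i, so X^SO = 4·7.3 = 29.2.
W^SO = (Σα)·X^SO − ½·4·(Σα)² = (4/2)·7.3² = 106.58.
Deadweight loss = W^SO − W^NE = 63.915.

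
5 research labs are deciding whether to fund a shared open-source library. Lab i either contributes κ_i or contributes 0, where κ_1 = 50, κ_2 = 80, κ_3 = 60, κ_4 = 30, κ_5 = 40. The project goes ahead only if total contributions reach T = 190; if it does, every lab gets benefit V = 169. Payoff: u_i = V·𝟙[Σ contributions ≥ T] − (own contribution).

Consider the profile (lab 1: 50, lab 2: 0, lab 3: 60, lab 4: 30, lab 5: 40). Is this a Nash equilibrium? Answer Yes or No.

No

Total = 180 < 190: not provided.
Lab 1 (pledges 50, payoff -50): dropping to 0 → total 130, payoff 0. Profitable deviation.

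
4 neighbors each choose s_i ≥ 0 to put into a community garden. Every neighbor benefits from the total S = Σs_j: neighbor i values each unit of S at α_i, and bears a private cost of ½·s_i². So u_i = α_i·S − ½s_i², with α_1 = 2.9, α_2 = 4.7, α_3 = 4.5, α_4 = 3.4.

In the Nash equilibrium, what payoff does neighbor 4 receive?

Neighbor i's FOC: ∂u_i/∂s_i = α_i − s_i = 0, so s_i* = α_i.
NE contributions = (2.9, 4.7, 4.5, 3.4); S = 15.5.
u_4 = α_4·S − ½·(s_4)² = 3.4·15.5 − ½·3.4² = 46.92.

46.92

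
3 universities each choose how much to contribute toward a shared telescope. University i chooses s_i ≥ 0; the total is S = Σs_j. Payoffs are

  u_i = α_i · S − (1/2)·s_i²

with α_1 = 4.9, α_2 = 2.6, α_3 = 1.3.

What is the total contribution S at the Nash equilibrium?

University i's FOC: ∂u_i/∂s_i = α_i − s_i = 0, so s_i* = α_i.
NE contributions = (4.9, 2.6, 1.3); S = 8.8.

8.8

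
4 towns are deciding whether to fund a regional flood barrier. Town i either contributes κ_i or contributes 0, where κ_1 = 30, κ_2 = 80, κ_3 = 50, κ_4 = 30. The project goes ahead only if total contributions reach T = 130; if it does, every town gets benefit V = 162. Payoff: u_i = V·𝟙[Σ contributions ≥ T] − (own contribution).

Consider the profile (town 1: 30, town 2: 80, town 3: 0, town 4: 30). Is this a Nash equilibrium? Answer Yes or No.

Total = 140 ≥ 130: provided.
Town 1 (pledges 30, payoff 132): dropping to 0 → total 110, payoff 0. No gain.
Town 2 (pledges 80, payoff 82): dropping to 0 → total 60, payoff 0. No gain.
Town 3 (pledges 0, payoff 162): pledging 50 → total 190, payoff 112. No gain.
Town 4 (pledges 30, payoff 132): dropping to 0 → total 110, payoff 0. No gain.

Yes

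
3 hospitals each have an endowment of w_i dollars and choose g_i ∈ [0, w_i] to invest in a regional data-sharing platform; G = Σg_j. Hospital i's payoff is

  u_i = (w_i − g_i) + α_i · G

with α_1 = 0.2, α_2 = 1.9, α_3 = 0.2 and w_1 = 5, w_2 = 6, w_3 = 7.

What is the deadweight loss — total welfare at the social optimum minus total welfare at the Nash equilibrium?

∂u_i/∂g_i = α_i − 1, so hospital i contributes w_i if α_i > 1, else 0.
α_i > 1 for i ∈ {2}; NE contributions (0, 6, 0), G = 6.
W^NE = Σw_i − G^NE + (Σα_i)·G^NE = 18 + 1.3·6 = 25.8.
Planner: ∂(Σu_j)/∂g_i = Σα_j − 1 = 1.3 > 0, so everyone contributes w_i; G^SO = 18, W^SO = 18 + 1.3·18 = 41.4.
Deadweight loss = 15.6.

15.6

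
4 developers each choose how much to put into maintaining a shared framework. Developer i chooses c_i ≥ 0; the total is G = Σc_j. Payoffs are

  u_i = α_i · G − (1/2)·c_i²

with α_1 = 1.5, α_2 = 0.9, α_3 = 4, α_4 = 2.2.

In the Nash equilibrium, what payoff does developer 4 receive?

16.5

Developer i's FOC: ∂u_i/∂c_i = α_i − c_i = 0, so c_i* = α_i.
NE contributions = (1.5, 0.9, 4, 2.2); G = 8.6.
u_4 = α_4·G − ½·(c_4)² = 2.2·8.6 − ½·2.2² = 16.5.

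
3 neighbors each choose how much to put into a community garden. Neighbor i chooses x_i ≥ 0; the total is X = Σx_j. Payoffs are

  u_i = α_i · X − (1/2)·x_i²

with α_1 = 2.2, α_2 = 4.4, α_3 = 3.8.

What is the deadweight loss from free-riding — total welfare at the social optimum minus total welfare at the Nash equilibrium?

73.4

Neighbor i's FOC: ∂u_i/∂x_i = α_i − x_i = 0, so x_i* = α_i.
NE contributions = (2.2, 4.4, 3.8); X = 10.4.
W^NE = (Σα)·X − ½Σα_i² = 10.4² − ½·38.64 = 88.84.
Planner sets x_i = Σα_j = 10.4 for every i, so X^SO = 3·10.4 = 31.2.
W^SO = (Σα)·X^SO − ½·3·(Σα)² = (3/2)·10.4² = 162.24.
Deadweight loss = W^SO − W^NE = 73.4.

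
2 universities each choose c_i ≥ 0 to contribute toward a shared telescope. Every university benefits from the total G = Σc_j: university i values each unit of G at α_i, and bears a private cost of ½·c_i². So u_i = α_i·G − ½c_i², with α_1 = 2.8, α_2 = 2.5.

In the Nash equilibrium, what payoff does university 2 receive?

10.125

University i's FOC: ∂u_i/∂c_i = α_i − c_i = 0, so c_i* = α_i.
NE contributions = (2.8, 2.5); G = 5.3.
u_2 = α_2·G − ½·(c_2)² = 2.5·5.3 − ½·2.5² = 10.125.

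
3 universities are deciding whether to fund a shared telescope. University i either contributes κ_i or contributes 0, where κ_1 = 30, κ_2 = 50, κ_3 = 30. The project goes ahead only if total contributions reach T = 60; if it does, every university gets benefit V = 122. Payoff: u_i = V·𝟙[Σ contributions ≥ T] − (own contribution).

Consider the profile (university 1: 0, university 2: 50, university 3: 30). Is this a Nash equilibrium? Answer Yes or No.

Yes

Total = 80 ≥ 60: provided.
University 1 (pledges 0, payoff 122): pledging 30 → total 110, payoff 92. No gain.
University 2 (pledges 50, payoff 72): dropping to 0 → total 30, payoff 0. No gain.
University 3 (pledges 30, payoff 92): dropping to 0 → total 50, payoff 0. No gain.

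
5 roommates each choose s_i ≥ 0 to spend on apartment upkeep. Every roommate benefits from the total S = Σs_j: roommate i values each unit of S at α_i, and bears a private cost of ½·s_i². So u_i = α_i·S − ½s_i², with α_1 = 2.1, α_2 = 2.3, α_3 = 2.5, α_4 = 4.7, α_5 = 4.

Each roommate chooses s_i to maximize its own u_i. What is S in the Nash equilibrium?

15.6

Roommate i's FOC: ∂u_i/∂s_i = α_i − s_i = 0, so s_i* = α_i.
NE contributions = (2.1, 2.3, 2.5, 4.7, 4); S = 15.6.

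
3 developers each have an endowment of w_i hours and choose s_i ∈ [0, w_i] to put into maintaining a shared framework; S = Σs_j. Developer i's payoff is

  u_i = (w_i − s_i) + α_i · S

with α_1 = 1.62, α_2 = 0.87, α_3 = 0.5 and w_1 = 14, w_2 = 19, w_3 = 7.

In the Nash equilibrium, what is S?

∂u_i/∂s_i = α_i − 1, so developer i contributes w_i if α_i > 1, else 0.
α_i > 1 for i ∈ {1}; NE contributions (14, 0, 0), S = 14.

14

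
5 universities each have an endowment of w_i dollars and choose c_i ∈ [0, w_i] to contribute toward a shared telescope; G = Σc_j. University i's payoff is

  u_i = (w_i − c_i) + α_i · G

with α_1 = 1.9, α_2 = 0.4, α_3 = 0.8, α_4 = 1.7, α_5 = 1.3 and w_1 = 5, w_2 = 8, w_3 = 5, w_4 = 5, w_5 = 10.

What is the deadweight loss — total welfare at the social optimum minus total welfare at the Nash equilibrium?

66.3

∂u_i/∂c_i = α_i − 1, so university i contributes w_i if α_i > 1, else 0.
α_i > 1 for i ∈ {1, 4, 5}; NE contributions (5, 0, 0, 5, 10), G = 20.
W^NE = Σw_i − G^NE + (Σα_i)·G^NE = 33 + 5.1·20 = 135.
Planner: ∂(Σu_j)/∂c_i = Σα_j − 1 = 5.1 > 0, so everyone contributes w_i; G^SO = 33, W^SO = 33 + 5.1·33 = 201.3.
Deadweight loss = 66.3.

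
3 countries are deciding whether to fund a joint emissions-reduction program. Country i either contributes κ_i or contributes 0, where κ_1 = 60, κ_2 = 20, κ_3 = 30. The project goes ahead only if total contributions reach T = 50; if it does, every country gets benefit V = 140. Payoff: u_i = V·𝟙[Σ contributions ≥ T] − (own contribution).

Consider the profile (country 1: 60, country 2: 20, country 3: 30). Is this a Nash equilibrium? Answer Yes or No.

Total = 110 ≥ 50: provided.
Country 1 (pledges 60, payoff 80): dropping to 0 → total 50, payoff 140. Profitable deviation.

No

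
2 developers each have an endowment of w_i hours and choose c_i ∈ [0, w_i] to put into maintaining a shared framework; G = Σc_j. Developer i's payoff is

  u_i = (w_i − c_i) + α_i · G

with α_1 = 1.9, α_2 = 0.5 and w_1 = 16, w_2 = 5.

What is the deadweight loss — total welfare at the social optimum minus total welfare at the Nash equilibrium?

∂u_i/∂c_i = α_i − 1, so developer i contributes w_i if α_i > 1, else 0.
α_i > 1 for i ∈ {1}; NE contributions (16, 0), G = 16.
W^NE = Σw_i − G^NE + (Σα_i)·G^NE = 21 + 1.4·16 = 43.4.
Planner: ∂(Σu_j)/∂c_i = Σα_j − 1 = 1.4 > 0, so everyone contributes w_i; G^SO = 21, W^SO = 21 + 1.4·21 = 50.4.
Deadweight loss = 7.

7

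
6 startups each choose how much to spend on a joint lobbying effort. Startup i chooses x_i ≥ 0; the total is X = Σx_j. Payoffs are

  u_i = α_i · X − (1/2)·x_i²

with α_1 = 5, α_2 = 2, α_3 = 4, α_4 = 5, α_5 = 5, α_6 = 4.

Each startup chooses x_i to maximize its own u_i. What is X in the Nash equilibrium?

Startup i's FOC: ∂u_i/∂x_i = α_i − x_i = 0, so x_i* = α_i.
NE contributions = (5, 2, 4, 5, 5, 4); X = 25.

25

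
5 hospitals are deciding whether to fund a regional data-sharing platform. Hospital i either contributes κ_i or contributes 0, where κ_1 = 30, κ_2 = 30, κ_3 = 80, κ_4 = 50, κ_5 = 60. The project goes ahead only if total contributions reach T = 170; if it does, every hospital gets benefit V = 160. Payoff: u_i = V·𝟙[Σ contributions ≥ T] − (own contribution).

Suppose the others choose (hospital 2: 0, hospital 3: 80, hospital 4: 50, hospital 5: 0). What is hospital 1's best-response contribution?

0

Others' total = 130. Even contributing 30 gives 160 < 170: no benefit either way.
Best response: 0.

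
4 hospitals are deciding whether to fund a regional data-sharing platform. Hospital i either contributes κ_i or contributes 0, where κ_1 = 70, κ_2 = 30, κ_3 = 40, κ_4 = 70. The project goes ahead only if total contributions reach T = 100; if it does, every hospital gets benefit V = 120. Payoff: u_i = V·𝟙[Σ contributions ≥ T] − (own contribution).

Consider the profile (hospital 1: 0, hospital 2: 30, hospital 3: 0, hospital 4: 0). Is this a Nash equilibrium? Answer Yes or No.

Total = 30 < 100: not provided.
Hospital 1 (pledges 0, payoff 0): pledging 70 → total 100, payoff 50. Profitable deviation.

No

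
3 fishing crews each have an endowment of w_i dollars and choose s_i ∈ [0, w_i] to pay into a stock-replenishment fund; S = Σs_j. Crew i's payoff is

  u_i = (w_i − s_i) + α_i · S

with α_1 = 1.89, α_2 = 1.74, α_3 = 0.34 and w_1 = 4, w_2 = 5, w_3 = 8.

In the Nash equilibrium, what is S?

9

∂u_i/∂s_i = α_i − 1, so crew i contributes w_i if α_i > 1, else 0.
α_i > 1 for i ∈ {1, 2}; NE contributions (4, 5, 0), S = 9.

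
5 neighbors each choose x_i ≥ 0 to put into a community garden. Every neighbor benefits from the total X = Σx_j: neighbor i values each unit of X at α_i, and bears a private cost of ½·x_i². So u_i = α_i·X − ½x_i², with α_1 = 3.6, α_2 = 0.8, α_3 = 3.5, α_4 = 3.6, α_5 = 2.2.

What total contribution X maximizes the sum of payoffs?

68.5

Planner FOC: ∂(Σu_j)/∂x_i = (Σα_j) − x_i = 0, so x_i^SO = Σα_j = 13.7 for every i; X^SO = 68.5.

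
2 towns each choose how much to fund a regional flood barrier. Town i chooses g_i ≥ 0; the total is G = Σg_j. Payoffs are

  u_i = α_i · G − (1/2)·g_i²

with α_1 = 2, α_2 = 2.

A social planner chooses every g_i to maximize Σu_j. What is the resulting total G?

Planner FOC: ∂(Σu_j)/∂g_i = (Σα_j) − g_i = 0, so g_i^SO = Σα_j = 4 for every i; G^SO = 8.

8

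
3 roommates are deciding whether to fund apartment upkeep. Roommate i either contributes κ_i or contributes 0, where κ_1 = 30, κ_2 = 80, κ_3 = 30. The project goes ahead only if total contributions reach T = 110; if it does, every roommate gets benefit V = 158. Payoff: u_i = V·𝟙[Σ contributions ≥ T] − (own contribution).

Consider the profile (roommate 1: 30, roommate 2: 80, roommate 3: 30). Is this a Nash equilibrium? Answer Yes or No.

Total = 140 ≥ 110: provided.
Roommate 1 (pledges 30, payoff 128): dropping to 0 → total 110, payoff 158. Profitable deviation.

No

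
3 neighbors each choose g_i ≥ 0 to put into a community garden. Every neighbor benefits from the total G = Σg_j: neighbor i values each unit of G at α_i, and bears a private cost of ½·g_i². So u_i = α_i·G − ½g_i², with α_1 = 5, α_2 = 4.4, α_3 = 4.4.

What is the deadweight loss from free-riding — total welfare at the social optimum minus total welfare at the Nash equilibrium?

127.08

Neighbor i's FOC: ∂u_i/∂g_i = α_i − g_i = 0, so g_i* = α_i.
NE contributions = (5, 4.4, 4.4); G = 13.8.
W^NE = (Σα)·G − ½Σα_i² = 13.8² − ½·63.72 = 158.58.
Planner sets g_i = Σα_j = 13.8 for every i, so G^SO = 3·13.8 = 41.4.
W^SO = (Σα)·G^SO − ½·3·(Σα)² = (3/2)·13.8² = 285.66.
Deadweight loss = W^SO − W^NE = 127.08.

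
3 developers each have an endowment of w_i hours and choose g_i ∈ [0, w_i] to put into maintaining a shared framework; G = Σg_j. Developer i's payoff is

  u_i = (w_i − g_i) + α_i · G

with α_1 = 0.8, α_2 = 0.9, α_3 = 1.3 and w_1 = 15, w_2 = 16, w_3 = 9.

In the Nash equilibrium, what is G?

∂u_i/∂g_i = α_i − 1, so developer i contributes w_i if α_i > 1, else 0.
α_i > 1 for i ∈ {3}; NE contributions (0, 0, 9), G = 9.

9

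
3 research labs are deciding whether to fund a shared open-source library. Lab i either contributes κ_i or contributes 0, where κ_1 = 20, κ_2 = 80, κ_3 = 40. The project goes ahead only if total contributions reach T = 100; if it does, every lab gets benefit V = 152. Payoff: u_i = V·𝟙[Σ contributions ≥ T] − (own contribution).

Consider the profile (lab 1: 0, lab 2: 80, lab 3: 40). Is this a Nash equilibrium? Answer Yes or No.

Total = 120 ≥ 100: provided.
Lab 1 (pledges 0, payoff 152): pledging 20 → total 140, payoff 132. No gain.
Lab 2 (pledges 80, payoff 72): dropping to 0 → total 40, payoff 0. No gain.
Lab 3 (pledges 40, payoff 112): dropping to 0 → total 80, payoff 0. No gain.

Yes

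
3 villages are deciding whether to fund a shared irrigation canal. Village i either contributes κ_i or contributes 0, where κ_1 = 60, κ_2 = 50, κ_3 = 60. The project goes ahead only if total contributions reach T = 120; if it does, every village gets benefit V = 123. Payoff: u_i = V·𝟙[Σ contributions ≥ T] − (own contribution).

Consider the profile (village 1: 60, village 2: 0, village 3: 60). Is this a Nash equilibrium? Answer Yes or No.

Total = 120 ≥ 120: provided.
Village 1 (pledges 60, payoff 63): dropping to 0 → total 60, payoff 0. No gain.
Village 2 (pledges 0, payoff 123): pledging 50 → total 170, payoff 73. No gain.
Village 3 (pledges 60, payoff 63): dropping to 0 → total 60, payoff 0. No gain.

Yes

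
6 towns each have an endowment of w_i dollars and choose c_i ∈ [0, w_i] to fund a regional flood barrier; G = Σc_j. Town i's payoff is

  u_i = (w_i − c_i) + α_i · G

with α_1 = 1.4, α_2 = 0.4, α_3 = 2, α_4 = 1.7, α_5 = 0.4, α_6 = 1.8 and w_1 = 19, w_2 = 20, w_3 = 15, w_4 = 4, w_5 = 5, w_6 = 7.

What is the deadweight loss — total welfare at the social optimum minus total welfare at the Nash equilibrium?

167.5

∂u_i/∂c_i = α_i − 1, so town i contributes w_i if α_i > 1, else 0.
α_i > 1 for i ∈ {1, 3, 4, 6}; NE contributions (19, 0, 15, 4, 0, 7), G = 45.
W^NE = Σw_i − G^NE + (Σα_i)·G^NE = 70 + 6.7·45 = 371.5.
Planner: ∂(Σu_j)/∂c_i = Σα_j − 1 = 6.7 > 0, so everyone contributes w_i; G^SO = 70, W^SO = 70 + 6.7·70 = 539.
Deadweight loss = 167.5.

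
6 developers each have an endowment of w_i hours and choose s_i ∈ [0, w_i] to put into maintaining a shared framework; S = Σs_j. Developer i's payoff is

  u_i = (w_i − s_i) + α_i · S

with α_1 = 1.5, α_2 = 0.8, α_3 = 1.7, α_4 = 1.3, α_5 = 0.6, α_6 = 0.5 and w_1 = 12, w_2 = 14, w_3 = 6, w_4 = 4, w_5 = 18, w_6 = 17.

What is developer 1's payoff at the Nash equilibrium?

∂u_i/∂s_i = α_i − 1, so developer i contributes w_i if α_i > 1, else 0.
α_i > 1 for i ∈ {1, 3, 4}; NE contributions (12, 0, 6, 4, 0, 0), S = 22.
u_1 = (12 − 12) + 1.5·22 = 33.

33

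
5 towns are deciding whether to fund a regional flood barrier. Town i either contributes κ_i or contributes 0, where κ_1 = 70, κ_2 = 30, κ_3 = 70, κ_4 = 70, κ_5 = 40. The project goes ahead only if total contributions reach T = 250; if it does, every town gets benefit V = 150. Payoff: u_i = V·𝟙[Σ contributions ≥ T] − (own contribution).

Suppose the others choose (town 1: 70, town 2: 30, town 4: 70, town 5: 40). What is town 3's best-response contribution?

Others' total = 210. Contributing 70 brings total to 280 ≥ 250: gain V − κ_3 = 80.
Best response: 70.

70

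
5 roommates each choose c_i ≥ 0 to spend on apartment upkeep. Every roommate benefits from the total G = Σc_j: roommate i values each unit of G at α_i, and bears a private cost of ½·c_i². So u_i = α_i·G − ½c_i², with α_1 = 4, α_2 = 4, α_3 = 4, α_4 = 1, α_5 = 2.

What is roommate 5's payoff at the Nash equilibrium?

Roommate i's FOC: ∂u_i/∂c_i = α_i − c_i = 0, so c_i* = α_i.
NE contributions = (4, 4, 4, 1, 2); G = 15.
u_5 = α_5·G − ½·(c_5)² = 2·15 − ½·2² = 28.

28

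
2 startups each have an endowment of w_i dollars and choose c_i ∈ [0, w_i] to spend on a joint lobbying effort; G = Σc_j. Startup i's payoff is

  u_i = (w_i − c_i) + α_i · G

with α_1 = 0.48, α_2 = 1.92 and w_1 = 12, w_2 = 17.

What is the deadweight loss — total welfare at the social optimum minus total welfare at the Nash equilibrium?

∂u_i/∂c_i = α_i − 1, so startup i contributes w_i if α_i > 1, else 0.
α_i > 1 for i ∈ {2}; NE contributions (0, 17), G = 17.
W^NE = Σw_i − G^NE + (Σα_i)·G^NE = 29 + 1.4·17 = 52.8.
Planner: ∂(Σu_j)/∂c_i = Σα_j − 1 = 1.4 > 0, so everyone contributes w_i; G^SO = 29, W^SO = 29 + 1.4·29 = 69.6.
Deadweight loss = 16.8.

16.8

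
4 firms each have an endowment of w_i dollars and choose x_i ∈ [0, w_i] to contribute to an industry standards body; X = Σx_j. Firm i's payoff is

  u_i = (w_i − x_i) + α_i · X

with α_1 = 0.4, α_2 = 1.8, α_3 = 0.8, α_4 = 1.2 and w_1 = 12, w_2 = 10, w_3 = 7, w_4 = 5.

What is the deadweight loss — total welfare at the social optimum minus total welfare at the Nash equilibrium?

60.8

∂u_i/∂x_i = α_i − 1, so firm i contributes w_i if α_i > 1, else 0.
α_i > 1 for i ∈ {2, 4}; NE contributions (0, 10, 0, 5), X = 15.
W^NE = Σw_i − X^NE + (Σα_i)·X^NE = 34 + 3.2·15 = 82.
Planner: ∂(Σu_j)/∂x_i = Σα_j − 1 = 3.2 > 0, so everyone contributes w_i; X^SO = 34, W^SO = 34 + 3.2·34 = 142.8.
Deadweight loss = 60.8.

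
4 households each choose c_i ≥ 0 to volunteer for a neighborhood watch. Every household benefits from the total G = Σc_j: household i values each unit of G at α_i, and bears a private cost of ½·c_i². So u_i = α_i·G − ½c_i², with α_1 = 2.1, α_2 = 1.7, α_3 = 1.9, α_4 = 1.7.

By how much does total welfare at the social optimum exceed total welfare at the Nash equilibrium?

61.66

Household i's FOC: ∂u_i/∂c_i = α_i − c_i = 0, so c_i* = α_i.
NE contributions = (2.1, 1.7, 1.9, 1.7); G = 7.4.
W^NE = (Σα)·G − ½Σα_i² = 7.4² − ½·13.8 = 47.86.
Planner sets c_i = Σα_j = 7.4 for every i, so G^SO = 4·7.4 = 29.6.
W^SO = (Σα)·G^SO − ½·4·(Σα)² = (4/2)·7.4² = 109.52.
Deadweight loss = W^SO − W^NE = 61.66.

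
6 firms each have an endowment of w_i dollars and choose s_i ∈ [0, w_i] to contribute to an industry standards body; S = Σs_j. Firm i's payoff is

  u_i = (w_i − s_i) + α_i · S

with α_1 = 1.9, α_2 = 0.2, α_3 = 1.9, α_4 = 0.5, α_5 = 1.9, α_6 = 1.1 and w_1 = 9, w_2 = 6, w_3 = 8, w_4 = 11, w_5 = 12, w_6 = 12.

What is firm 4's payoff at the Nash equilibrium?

∂u_i/∂s_i = α_i − 1, so firm i contributes w_i if α_i > 1, else 0.
α_i > 1 for i ∈ {1, 3, 5, 6}; NE contributions (9, 0, 8, 0, 12, 12), S = 41.
u_4 = (11 − 0) + 0.5·41 = 31.5.

31.5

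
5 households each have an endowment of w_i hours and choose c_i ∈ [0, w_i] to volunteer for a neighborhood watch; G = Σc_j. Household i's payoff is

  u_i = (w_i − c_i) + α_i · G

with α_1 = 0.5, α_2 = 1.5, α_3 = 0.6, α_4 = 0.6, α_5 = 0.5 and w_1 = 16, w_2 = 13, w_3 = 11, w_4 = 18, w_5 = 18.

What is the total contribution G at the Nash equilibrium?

∂u_i/∂c_i = α_i − 1, so household i contributes w_i if α_i > 1, else 0.
α_i > 1 for i ∈ {2}; NE contributions (0, 13, 0, 0, 0), G = 13.

13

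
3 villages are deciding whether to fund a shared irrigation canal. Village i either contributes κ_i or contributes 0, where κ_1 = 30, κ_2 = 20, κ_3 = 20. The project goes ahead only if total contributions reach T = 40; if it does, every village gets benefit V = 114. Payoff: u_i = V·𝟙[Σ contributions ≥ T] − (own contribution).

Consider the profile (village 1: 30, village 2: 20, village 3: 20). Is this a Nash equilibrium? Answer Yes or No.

Total = 70 ≥ 40: provided.
Village 1 (pledges 30, payoff 84): dropping to 0 → total 40, payoff 114. Profitable deviation.

No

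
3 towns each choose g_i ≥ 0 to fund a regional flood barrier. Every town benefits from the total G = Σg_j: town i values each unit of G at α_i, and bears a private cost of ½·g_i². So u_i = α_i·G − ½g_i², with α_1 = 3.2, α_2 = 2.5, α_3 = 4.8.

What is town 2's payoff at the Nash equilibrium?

Town i's FOC: ∂u_i/∂g_i = α_i − g_i = 0, so g_i* = α_i.
NE contributions = (3.2, 2.5, 4.8); G = 10.5.
u_2 = α_2·G − ½·(g_2)² = 2.5·10.5 − ½·2.5² = 23.125.

23.125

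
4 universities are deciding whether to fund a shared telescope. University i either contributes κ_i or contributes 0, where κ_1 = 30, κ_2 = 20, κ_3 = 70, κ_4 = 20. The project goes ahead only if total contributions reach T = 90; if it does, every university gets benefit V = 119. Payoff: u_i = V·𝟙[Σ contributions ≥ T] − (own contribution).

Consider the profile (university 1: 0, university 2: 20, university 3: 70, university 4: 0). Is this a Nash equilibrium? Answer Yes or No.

Yes

Total = 90 ≥ 90: provided.
University 1 (pledges 0, payoff 119): pledging 30 → total 120, payoff 89. No gain.
University 2 (pledges 20, payoff 99): dropping to 0 → total 70, payoff 0. No gain.
University 3 (pledges 70, payoff 49): dropping to 0 → total 20, payoff 0. No gain.
University 4 (pledges 0, payoff 119): pledging 20 → total 110, payoff 99. No gain.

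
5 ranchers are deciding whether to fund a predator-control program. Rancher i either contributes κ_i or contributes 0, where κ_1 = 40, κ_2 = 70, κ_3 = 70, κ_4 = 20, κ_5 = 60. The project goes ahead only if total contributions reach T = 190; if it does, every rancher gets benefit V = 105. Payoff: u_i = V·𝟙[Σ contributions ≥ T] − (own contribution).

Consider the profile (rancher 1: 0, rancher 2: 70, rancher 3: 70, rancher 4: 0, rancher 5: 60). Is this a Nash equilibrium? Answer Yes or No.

Yes

Total = 200 ≥ 190: provided.
Rancher 1 (pledges 0, payoff 105): pledging 40 → total 240, payoff 65. No gain.
Rancher 2 (pledges 70, payoff 35): dropping to 0 → total 130, payoff 0. No gain.
Rancher 3 (pledges 70, payoff 35): dropping to 0 → total 130, payoff 0. No gain.
Rancher 4 (pledges 0, payoff 105): pledging 20 → total 220, payoff 85. No gain.
Rancher 5 (pledges 60, payoff 45): dropping to 0 → total 140, payoff 0. No gain.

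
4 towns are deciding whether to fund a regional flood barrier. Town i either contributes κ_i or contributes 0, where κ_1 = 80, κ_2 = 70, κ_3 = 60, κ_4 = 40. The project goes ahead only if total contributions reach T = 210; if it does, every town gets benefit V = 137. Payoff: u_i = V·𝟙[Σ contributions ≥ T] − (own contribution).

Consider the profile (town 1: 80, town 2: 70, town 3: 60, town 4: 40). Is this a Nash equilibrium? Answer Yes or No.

No

Total = 250 ≥ 210: provided.
Town 1 (pledges 80, payoff 57): dropping to 0 → total 170, payoff 0. No gain.
Town 2 (pledges 70, payoff 67): dropping to 0 → total 180, payoff 0. No gain.
Town 3 (pledges 60, payoff 77): dropping to 0 → total 190, payoff 0. No gain.
Town 4 (pledges 40, payoff 97): dropping to 0 → total 210, payoff 137. Profitable deviation.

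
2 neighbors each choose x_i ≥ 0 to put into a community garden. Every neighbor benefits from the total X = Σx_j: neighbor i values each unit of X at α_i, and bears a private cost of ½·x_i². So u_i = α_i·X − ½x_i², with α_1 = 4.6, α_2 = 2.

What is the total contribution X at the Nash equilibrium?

6.6

Neighbor i's FOC: ∂u_i/∂x_i = α_i − x_i = 0, so x_i* = α_i.
NE contributions = (4.6, 2); X = 6.6.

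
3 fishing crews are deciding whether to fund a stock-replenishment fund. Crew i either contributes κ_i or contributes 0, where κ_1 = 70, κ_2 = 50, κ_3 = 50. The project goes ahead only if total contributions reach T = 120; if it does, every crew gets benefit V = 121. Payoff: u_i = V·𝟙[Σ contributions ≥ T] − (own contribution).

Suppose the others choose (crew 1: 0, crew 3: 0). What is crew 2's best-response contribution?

0

Others' total = 0. Even contributing 50 gives 50 < 120: no benefit either way.
Best response: 0.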